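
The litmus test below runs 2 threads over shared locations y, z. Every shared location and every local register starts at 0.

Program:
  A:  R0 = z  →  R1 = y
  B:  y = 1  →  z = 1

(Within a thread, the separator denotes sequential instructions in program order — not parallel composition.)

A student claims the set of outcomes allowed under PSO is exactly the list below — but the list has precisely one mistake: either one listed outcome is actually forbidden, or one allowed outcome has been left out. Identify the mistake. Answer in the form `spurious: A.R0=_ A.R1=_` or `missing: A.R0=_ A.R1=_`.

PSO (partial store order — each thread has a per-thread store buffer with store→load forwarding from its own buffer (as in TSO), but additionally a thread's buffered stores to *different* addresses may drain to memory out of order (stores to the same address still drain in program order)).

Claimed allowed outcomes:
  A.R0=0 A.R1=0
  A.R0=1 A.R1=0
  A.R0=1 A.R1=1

outcome vector order: (A.R0,A.R1)
under PSO → 0/0 0/1 1/0 1/1
PSO∖claimed = {0/1}

missing: A.R0=0 A.R1=1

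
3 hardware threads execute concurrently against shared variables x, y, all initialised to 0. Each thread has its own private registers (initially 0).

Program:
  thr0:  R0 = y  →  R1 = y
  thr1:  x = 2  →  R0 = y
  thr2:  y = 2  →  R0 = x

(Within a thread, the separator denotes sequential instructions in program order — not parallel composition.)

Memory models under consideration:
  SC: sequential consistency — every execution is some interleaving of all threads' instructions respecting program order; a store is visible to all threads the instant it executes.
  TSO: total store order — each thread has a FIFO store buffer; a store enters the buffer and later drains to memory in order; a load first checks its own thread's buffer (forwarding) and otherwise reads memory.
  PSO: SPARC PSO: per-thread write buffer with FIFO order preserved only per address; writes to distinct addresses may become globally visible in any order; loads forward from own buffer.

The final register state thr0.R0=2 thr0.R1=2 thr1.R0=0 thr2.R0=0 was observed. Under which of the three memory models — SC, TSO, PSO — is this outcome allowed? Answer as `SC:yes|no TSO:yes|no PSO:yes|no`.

SC:no TSO:yes PSO:yes

outcome vector order: (thr0.R0,thr0.R1,thr1.R0,thr2.R0)
[SC] allowed = {0002; 0020; 0022; 0202; 0220; 0222; 2202; 2220; 2222}
[TSO] allowed = {0000; 0002; 0020; 0022; 0200; 0202; 0220; 0222; 2200; 2202; 2220; 2222}
[PSO] allowed = {0000; 0002; 0020; 0022; 0200; 0202; 0220; 0222; 2200; 2202; 2220; 2222}
target 2200 ∈ {TSO,PSO}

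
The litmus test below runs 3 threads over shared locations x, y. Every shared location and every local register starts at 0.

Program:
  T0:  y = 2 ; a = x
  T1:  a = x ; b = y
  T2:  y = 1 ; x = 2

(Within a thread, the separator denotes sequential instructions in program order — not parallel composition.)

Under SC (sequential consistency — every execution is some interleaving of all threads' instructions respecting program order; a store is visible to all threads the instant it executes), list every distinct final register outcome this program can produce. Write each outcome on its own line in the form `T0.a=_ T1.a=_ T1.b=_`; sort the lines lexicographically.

T0.a=0 T1.a=0 T1.b=0
T0.a=0 T1.a=0 T1.b=1
T0.a=0 T1.a=0 T1.b=2
T0.a=0 T1.a=2 T1.b=1
T0.a=0 T1.a=2 T1.b=2
T0.a=2 T1.a=0 T1.b=0
T0.a=2 T1.a=0 T1.b=1
T0.a=2 T1.a=0 T1.b=2
T0.a=2 T1.a=2 T1.b=1
T0.a=2 T1.a=2 T1.b=2

outcome vector order: (T0.a,T1.a,T1.b)
|SC outcomes| = 10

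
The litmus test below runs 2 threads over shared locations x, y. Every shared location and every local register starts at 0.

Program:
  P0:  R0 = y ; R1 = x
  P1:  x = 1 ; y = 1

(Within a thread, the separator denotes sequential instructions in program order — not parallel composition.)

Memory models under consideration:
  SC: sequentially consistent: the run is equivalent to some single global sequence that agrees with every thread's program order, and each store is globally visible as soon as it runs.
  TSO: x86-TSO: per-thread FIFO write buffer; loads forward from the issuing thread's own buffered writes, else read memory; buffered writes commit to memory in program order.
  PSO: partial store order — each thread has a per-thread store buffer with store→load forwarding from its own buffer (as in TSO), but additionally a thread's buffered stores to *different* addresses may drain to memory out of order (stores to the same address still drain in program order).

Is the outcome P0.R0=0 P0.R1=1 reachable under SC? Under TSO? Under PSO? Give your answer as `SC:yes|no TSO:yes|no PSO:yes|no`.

SC:yes TSO:yes PSO:yes

outcome vector order: (P0.R0,P0.R1)
under SC → 0/0, 0/1, 1/1
under TSO → 0/0, 0/1, 1/1
under PSO → 0/0, 0/1, 1/0, 1/1
target 0/1 ∈ {SC,TSO,PSO}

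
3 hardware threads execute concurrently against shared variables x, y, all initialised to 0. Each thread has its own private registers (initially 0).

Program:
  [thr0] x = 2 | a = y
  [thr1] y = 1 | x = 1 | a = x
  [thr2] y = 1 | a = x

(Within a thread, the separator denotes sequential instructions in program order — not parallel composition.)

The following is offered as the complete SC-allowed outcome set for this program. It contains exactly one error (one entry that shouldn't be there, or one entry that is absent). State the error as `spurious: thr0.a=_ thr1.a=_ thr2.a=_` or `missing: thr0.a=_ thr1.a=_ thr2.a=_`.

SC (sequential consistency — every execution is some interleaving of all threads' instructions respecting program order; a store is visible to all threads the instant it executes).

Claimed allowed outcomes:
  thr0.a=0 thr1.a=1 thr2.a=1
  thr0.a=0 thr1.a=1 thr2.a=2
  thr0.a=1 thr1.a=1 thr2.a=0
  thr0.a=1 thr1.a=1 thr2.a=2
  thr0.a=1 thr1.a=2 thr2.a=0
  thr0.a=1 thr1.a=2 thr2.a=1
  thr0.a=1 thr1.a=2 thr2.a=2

outcome vector order: (thr0.a,thr1.a,thr2.a)
SC: 8 outcomes — {0/1/1 0/1/2 1/1/0 1/1/1 1/1/2 1/2/0 1/2/1 1/2/2}
SC∖claimed = {1/1/1}

missing: thr0.a=1 thr1.a=1 thr2.a=1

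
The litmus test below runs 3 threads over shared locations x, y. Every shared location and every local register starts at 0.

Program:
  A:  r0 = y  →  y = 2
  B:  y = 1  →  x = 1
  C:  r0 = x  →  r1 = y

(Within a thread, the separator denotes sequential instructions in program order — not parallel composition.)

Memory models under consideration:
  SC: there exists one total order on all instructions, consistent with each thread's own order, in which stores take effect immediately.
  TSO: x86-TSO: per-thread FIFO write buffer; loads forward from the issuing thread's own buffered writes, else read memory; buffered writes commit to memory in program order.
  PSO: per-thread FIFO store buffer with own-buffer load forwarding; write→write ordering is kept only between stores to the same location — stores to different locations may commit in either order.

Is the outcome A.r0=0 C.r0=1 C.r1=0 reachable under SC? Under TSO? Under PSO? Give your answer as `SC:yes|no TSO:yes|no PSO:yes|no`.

outcome vector order: (A.r0,C.r0,C.r1)
[SC] allowed = {<0 0 0>; <0 0 1>; <0 0 2>; <0 1 1>; <0 1 2>; <1 0 0>; <1 0 1>; <1 0 2>; <1 1 1>; <1 1 2>}
[TSO] allowed = {<0 0 0>; <0 0 1>; <0 0 2>; <0 1 1>; <0 1 2>; <1 0 0>; <1 0 1>; <1 0 2>; <1 1 1>; <1 1 2>}
[PSO] allowed = {<0 0 0>; <0 0 1>; <0 0 2>; <0 1 0>; <0 1 1>; <0 1 2>; <1 0 0>; <1 0 1>; <1 0 2>; <1 1 0>; <1 1 1>; <1 1 2>}
target <0 1 0> ∈ {PSO}

SC:no TSO:no PSO:yes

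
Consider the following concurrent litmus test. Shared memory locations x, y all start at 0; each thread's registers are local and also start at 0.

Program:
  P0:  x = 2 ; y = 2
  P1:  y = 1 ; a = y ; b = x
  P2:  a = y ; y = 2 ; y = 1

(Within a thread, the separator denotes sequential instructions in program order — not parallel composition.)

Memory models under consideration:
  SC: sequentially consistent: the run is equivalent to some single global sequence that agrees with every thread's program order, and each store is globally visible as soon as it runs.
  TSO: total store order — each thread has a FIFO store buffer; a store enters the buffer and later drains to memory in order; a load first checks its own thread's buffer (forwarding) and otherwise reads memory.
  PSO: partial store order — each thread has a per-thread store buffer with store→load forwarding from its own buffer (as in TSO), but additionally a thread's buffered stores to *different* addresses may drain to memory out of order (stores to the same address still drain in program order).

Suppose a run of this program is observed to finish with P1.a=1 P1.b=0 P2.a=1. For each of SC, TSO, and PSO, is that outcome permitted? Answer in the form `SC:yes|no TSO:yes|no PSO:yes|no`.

outcome vector order: (P1.a,P1.b,P2.a)
SC (11): 1/0/0 1/0/1 1/0/2 1/2/0 1/2/1 1/2/2 2/0/0 2/0/1 2/2/0 2/2/1 2/2/2
TSO (11): 1/0/0 1/0/1 1/0/2 1/2/0 1/2/1 1/2/2 2/0/0 2/0/1 2/2/0 2/2/1 2/2/2
PSO (12): 1/0/0 1/0/1 1/0/2 1/2/0 1/2/1 1/2/2 2/0/0 2/0/1 2/0/2 2/2/0 2/2/1 2/2/2
target 1/0/1 ∈ {SC,TSO,PSO}

SC:yes TSO:yes PSO:yes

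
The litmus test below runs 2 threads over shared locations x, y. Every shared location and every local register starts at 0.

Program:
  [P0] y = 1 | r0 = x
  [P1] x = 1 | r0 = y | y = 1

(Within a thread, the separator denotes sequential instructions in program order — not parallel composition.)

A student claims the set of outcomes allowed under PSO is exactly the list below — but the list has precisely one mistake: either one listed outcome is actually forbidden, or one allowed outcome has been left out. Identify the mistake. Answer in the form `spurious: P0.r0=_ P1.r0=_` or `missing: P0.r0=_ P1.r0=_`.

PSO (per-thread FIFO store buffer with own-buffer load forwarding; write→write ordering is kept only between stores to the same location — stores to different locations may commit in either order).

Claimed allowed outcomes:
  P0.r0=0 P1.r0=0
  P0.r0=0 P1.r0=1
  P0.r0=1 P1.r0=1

outcome vector order: (P0.r0,P1.r0)
PSO (4): <0 0> <0 1> <1 0> <1 1>
PSO∖claimed = {<1 0>}

missing: P0.r0=1 P1.r0=0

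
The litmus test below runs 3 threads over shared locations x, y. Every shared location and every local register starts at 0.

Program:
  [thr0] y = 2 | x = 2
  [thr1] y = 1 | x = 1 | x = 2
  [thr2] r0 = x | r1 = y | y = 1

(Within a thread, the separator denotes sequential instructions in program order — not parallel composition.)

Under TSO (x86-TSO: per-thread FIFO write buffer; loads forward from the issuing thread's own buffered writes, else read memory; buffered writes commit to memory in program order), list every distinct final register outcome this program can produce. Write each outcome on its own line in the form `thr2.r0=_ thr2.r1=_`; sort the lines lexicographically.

thr2.r0=0 thr2.r1=0
thr2.r0=0 thr2.r1=1
thr2.r0=0 thr2.r1=2
thr2.r0=1 thr2.r1=1
thr2.r0=1 thr2.r1=2
thr2.r0=2 thr2.r1=1
thr2.r0=2 thr2.r1=2

outcome vector order: (thr2.r0,thr2.r1)
|TSO outcomes| = 7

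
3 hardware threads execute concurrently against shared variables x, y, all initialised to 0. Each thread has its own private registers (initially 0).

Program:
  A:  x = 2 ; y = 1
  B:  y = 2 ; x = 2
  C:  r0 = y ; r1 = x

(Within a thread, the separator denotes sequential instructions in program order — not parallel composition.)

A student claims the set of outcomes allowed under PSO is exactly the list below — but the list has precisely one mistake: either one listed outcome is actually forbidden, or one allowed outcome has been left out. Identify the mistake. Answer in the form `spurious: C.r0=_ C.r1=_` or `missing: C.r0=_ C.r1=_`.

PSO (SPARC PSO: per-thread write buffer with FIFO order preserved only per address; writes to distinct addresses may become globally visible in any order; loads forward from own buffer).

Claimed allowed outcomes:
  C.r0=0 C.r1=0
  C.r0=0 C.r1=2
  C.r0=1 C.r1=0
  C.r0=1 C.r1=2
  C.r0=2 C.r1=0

outcome vector order: (C.r0,C.r1)
PSO (6): 00, 02, 10, 12, 20, 22
PSO∖claimed = {22}

missing: C.r0=2 C.r1=2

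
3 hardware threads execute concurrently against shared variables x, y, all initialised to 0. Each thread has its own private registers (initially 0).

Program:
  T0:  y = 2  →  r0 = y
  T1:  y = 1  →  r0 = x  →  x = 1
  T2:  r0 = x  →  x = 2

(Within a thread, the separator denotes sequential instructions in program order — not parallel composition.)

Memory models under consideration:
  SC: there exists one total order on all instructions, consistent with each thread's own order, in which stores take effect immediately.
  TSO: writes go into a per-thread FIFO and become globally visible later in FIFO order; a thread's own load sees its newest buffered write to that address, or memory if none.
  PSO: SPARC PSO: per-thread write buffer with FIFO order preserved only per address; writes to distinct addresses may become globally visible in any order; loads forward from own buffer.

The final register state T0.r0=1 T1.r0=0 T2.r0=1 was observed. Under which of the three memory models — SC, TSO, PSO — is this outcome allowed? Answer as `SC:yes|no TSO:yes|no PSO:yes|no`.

SC:yes TSO:yes PSO:yes

outcome vector order: (T0.r0,T1.r0,T2.r0)
under SC → 1/0/0, 1/0/1, 1/2/0, 2/0/0, 2/0/1, 2/2/0
under TSO → 1/0/0, 1/0/1, 1/2/0, 2/0/0, 2/0/1, 2/2/0
under PSO → 1/0/0, 1/0/1, 1/2/0, 2/0/0, 2/0/1, 2/2/0
target 1/0/1 ∈ {SC,TSO,PSO}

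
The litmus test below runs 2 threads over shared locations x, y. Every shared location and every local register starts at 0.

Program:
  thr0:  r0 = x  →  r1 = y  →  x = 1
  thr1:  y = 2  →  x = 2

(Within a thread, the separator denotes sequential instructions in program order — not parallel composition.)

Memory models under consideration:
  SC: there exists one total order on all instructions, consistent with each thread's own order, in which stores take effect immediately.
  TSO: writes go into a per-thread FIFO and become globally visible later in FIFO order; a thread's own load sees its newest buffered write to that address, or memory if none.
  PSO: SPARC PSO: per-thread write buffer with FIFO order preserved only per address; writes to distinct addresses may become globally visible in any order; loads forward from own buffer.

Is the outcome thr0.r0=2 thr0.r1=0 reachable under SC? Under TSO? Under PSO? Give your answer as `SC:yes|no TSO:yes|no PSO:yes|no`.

SC:no TSO:no PSO:yes

outcome vector order: (thr0.r0,thr0.r1)
SC (3): <0 0>; <0 2>; <2 2>
TSO (3): <0 0>; <0 2>; <2 2>
PSO (4): <0 0>; <0 2>; <2 0>; <2 2>
target <2 0> ∈ {PSO}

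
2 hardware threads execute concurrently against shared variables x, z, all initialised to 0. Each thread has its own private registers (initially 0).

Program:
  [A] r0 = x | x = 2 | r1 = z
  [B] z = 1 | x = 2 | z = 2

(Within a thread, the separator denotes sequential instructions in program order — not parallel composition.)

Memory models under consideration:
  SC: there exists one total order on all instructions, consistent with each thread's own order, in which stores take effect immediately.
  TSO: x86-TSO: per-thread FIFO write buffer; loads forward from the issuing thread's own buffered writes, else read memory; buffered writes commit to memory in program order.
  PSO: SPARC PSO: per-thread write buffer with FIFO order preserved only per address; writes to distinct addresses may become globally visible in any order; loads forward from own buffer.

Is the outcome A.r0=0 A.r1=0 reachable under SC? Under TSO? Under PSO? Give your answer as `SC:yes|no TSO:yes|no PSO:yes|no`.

outcome vector order: (A.r0,A.r1)
[SC] allowed = {<0 0> <0 1> <0 2> <2 1> <2 2>}
[TSO] allowed = {<0 0> <0 1> <0 2> <2 1> <2 2>}
[PSO] allowed = {<0 0> <0 1> <0 2> <2 0> <2 1> <2 2>}
target <0 0> ∈ {SC,TSO,PSO}

SC:yes TSO:yes PSO:yes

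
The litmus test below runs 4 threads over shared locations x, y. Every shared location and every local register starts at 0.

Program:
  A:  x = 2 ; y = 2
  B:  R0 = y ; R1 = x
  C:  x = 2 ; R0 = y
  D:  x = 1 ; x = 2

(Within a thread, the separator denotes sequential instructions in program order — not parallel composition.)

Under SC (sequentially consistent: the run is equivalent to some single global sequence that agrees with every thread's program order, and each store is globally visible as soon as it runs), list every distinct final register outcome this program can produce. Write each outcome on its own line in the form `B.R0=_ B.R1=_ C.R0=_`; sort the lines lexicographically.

outcome vector order: (B.R0,B.R1,C.R0)
|SC outcomes| = 10

B.R0=0 B.R1=0 C.R0=0
B.R0=0 B.R1=0 C.R0=2
B.R0=0 B.R1=1 C.R0=0
B.R0=0 B.R1=1 C.R0=2
B.R0=0 B.R1=2 C.R0=0
B.R0=0 B.R1=2 C.R0=2
B.R0=2 B.R1=1 C.R0=0
B.R0=2 B.R1=1 C.R0=2
B.R0=2 B.R1=2 C.R0=0
B.R0=2 B.R1=2 C.R0=2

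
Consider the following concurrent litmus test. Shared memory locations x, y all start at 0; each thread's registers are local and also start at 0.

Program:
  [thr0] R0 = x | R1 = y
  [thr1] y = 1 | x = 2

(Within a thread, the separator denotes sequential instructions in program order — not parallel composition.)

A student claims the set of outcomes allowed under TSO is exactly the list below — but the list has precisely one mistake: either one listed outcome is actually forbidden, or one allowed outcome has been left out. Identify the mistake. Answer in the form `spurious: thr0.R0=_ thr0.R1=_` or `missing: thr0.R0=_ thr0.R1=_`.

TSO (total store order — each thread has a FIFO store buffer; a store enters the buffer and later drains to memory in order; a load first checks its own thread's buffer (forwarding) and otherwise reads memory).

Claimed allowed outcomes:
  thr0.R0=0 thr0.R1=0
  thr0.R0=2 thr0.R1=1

missing: thr0.R0=0 thr0.R1=1

outcome vector order: (thr0.R0,thr0.R1)
TSO (3): <0 0>, <0 1>, <2 1>
TSO∖claimed = {<0 1>}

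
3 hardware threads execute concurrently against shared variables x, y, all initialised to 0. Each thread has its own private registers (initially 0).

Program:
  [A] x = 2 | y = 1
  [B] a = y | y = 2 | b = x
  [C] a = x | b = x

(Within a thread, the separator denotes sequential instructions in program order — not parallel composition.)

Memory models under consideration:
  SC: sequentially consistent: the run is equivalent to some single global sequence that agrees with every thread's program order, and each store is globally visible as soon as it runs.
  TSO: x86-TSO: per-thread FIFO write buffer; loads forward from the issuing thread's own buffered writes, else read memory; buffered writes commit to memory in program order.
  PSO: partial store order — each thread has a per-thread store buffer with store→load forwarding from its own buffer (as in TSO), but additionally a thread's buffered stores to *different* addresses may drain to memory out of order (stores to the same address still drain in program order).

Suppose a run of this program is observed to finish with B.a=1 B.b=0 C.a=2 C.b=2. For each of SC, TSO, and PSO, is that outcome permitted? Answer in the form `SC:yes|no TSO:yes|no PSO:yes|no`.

SC:no TSO:no PSO:yes

outcome vector order: (B.a,B.b,C.a,C.b)
under SC → 0000 0002 0022 0200 0202 0222 1200 1202 1222
under TSO → 0000 0002 0022 0200 0202 0222 1200 1202 1222
under PSO → 0000 0002 0022 0200 0202 0222 1000 1002 1022 1200 1202 1222
target 1022 ∈ {PSO}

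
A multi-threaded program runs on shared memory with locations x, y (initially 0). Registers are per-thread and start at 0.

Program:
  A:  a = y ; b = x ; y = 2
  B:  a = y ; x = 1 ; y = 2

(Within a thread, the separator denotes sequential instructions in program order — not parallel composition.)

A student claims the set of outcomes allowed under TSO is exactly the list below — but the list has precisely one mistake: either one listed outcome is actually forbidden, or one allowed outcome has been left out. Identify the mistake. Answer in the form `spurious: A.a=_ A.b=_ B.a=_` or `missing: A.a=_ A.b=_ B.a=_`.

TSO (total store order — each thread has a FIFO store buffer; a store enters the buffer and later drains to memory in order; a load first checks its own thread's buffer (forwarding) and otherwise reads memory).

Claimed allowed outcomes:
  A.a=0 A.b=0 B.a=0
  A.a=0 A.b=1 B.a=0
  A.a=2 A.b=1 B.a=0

missing: A.a=0 A.b=0 B.a=2

outcome vector order: (A.a,A.b,B.a)
TSO: 4 outcomes — {0/0/0 0/0/2 0/1/0 2/1/0}
TSO∖claimed = {0/0/2}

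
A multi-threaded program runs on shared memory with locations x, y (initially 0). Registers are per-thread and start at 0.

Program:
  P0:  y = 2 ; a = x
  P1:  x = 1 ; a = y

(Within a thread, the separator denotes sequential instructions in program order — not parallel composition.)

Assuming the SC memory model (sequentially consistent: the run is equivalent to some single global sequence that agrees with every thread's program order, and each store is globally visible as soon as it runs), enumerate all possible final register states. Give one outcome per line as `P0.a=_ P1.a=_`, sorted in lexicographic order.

P0.a=0 P1.a=2
P0.a=1 P1.a=0
P0.a=1 P1.a=2

outcome vector order: (P0.a,P1.a)
|SC outcomes| = 3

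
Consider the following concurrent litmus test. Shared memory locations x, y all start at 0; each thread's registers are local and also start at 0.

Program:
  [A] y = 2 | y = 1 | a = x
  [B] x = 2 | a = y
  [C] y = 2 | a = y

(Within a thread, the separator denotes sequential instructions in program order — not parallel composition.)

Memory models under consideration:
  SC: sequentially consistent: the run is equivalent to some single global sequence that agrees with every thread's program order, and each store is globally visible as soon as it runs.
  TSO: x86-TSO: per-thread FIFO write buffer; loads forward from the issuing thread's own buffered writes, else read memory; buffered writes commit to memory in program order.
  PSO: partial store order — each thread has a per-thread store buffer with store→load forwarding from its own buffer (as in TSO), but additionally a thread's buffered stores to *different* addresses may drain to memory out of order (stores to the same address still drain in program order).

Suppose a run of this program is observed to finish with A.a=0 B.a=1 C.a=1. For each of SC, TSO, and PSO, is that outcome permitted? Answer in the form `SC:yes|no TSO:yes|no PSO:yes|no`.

SC:yes TSO:yes PSO:yes

outcome vector order: (A.a,B.a,C.a)
[SC] allowed = {(0,1,1) (0,1,2) (0,2,2) (2,0,1) (2,0,2) (2,1,1) (2,1,2) (2,2,1) (2,2,2)}
[TSO] allowed = {(0,0,1) (0,0,2) (0,1,1) (0,1,2) (0,2,1) (0,2,2) (2,0,1) (2,0,2) (2,1,1) (2,1,2) (2,2,1) (2,2,2)}
[PSO] allowed = {(0,0,1) (0,0,2) (0,1,1) (0,1,2) (0,2,1) (0,2,2) (2,0,1) (2,0,2) (2,1,1) (2,1,2) (2,2,1) (2,2,2)}
target (0,1,1) ∈ {SC,TSO,PSO}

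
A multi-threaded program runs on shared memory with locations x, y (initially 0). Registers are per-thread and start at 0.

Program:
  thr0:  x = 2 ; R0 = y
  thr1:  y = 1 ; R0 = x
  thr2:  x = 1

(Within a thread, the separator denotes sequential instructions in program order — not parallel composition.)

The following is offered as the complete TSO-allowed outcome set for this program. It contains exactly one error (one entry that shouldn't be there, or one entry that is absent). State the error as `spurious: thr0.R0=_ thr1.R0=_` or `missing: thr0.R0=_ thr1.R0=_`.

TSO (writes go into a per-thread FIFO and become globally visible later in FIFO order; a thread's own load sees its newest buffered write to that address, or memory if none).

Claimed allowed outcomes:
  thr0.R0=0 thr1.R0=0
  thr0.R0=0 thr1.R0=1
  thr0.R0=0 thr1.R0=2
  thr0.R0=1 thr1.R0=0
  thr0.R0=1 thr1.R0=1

missing: thr0.R0=1 thr1.R0=2

outcome vector order: (thr0.R0,thr1.R0)
under TSO → (0,0), (0,1), (0,2), (1,0), (1,1), (1,2)
TSO∖claimed = {(1,2)}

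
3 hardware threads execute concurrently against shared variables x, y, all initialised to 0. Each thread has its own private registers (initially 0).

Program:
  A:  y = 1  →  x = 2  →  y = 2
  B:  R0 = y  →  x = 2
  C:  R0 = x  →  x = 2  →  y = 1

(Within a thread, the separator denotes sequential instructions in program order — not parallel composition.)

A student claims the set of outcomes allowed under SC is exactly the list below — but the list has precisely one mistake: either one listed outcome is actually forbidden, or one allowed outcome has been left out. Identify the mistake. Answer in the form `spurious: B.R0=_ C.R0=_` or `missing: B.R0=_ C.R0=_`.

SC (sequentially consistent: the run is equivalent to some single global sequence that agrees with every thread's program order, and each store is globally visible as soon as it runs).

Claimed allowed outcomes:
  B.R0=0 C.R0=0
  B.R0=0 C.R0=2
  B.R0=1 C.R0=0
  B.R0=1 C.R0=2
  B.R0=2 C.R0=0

outcome vector order: (B.R0,C.R0)
SC (6): (0,0), (0,2), (1,0), (1,2), (2,0), (2,2)
SC∖claimed = {(2,2)}

missing: B.R0=2 C.R0=2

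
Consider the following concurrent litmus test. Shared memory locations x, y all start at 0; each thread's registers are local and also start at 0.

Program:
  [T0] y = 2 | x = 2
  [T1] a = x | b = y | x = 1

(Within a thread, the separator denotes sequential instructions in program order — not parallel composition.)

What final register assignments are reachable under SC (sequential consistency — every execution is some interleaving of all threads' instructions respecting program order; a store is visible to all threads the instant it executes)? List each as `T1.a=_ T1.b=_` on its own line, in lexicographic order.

T1.a=0 T1.b=0
T1.a=0 T1.b=2
T1.a=2 T1.b=2

outcome vector order: (T1.a,T1.b)
|SC outcomes| = 3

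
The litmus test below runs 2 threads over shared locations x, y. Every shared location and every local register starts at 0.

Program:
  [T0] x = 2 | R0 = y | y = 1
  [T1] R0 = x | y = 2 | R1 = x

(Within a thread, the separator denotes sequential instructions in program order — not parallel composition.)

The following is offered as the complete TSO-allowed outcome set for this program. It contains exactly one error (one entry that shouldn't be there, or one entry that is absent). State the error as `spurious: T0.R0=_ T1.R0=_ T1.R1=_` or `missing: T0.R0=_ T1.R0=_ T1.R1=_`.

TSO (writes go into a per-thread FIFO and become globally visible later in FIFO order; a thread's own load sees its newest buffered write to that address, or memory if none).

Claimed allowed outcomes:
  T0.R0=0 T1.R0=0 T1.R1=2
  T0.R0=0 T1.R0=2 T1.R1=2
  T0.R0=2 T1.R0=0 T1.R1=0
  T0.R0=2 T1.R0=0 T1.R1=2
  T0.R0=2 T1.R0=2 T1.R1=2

outcome vector order: (T0.R0,T1.R0,T1.R1)
TSO (6): 0/0/0, 0/0/2, 0/2/2, 2/0/0, 2/0/2, 2/2/2
TSO∖claimed = {0/0/0}

missing: T0.R0=0 T1.R0=0 T1.R1=0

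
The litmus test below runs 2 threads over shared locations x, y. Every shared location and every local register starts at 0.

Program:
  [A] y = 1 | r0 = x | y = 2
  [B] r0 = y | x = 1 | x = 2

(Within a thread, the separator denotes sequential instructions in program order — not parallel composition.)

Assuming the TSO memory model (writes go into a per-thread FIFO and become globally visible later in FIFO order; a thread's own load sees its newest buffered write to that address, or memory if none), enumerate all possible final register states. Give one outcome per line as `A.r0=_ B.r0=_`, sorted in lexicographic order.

outcome vector order: (A.r0,B.r0)
|TSO outcomes| = 7

A.r0=0 B.r0=0
A.r0=0 B.r0=1
A.r0=0 B.r0=2
A.r0=1 B.r0=0
A.r0=1 B.r0=1
A.r0=2 B.r0=0
A.r0=2 B.r0=1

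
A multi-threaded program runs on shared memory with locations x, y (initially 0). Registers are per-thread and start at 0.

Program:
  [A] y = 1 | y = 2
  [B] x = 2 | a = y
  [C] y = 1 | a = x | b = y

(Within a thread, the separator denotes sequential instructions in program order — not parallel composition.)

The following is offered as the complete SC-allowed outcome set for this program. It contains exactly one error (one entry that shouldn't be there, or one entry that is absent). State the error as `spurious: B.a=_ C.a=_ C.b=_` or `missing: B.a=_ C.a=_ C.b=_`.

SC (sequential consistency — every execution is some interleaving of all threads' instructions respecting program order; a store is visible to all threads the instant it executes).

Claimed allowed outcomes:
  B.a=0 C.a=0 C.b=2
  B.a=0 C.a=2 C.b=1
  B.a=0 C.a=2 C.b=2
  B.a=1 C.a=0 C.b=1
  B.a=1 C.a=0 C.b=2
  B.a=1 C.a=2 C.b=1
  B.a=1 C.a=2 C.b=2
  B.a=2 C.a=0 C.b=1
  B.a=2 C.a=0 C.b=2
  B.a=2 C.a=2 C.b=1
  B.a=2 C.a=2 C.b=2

spurious: B.a=0 C.a=0 C.b=2

outcome vector order: (B.a,C.a,C.b)
[SC] allowed = {(0,2,1) (0,2,2) (1,0,1) (1,0,2) (1,2,1) (1,2,2) (2,0,1) (2,0,2) (2,2,1) (2,2,2)}
claimed∖SC = {(0,0,2)}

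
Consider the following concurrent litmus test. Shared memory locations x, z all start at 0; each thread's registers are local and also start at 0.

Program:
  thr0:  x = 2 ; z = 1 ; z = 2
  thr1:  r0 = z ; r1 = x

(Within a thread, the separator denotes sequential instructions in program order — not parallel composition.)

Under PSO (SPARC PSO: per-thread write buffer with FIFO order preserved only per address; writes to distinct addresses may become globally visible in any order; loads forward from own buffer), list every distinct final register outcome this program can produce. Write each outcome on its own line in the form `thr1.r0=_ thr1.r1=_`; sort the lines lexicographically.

outcome vector order: (thr1.r0,thr1.r1)
|PSO outcomes| = 6

thr1.r0=0 thr1.r1=0
thr1.r0=0 thr1.r1=2
thr1.r0=1 thr1.r1=0
thr1.r0=1 thr1.r1=2
thr1.r0=2 thr1.r1=0
thr1.r0=2 thr1.r1=2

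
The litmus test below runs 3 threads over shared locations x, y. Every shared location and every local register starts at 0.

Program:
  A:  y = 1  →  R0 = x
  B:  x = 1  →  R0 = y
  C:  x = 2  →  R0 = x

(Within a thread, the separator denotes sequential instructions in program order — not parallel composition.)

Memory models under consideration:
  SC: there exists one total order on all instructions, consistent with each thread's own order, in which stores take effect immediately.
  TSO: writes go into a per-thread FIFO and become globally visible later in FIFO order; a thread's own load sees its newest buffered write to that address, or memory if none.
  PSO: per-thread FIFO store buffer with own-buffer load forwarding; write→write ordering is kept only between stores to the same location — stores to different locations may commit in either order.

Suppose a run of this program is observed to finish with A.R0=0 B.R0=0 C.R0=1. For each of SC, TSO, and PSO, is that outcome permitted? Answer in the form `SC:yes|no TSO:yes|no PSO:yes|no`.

SC:no TSO:yes PSO:yes

outcome vector order: (A.R0,B.R0,C.R0)
[SC] allowed = {011; 012; 101; 102; 111; 112; 202; 211; 212}
[TSO] allowed = {001; 002; 011; 012; 101; 102; 111; 112; 201; 202; 211; 212}
[PSO] allowed = {001; 002; 011; 012; 101; 102; 111; 112; 201; 202; 211; 212}
target 001 ∈ {TSO,PSO}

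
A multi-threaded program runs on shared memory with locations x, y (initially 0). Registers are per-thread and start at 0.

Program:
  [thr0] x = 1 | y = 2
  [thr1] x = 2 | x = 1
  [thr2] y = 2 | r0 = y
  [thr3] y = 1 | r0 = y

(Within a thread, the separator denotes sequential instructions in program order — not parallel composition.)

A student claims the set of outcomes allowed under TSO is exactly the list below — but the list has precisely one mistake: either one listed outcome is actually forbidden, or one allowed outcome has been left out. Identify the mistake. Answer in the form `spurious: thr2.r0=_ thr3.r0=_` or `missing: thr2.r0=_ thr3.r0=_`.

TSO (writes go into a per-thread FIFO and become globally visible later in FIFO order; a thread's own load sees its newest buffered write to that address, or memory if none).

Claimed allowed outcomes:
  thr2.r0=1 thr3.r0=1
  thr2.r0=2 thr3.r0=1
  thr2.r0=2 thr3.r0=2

outcome vector order: (thr2.r0,thr3.r0)
[TSO] allowed = {<1 1> <1 2> <2 1> <2 2>}
TSO∖claimed = {<1 2>}

missing: thr2.r0=1 thr3.r0=2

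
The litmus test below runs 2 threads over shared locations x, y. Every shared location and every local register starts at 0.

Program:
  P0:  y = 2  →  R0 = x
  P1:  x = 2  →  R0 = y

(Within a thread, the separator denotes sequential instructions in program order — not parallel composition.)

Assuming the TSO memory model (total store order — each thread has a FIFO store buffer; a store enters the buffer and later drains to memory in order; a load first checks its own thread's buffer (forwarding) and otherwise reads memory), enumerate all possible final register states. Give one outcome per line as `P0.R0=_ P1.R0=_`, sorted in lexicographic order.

outcome vector order: (P0.R0,P1.R0)
|TSO outcomes| = 4

P0.R0=0 P1.R0=0
P0.R0=0 P1.R0=2
P0.R0=2 P1.R0=0
P0.R0=2 P1.R0=2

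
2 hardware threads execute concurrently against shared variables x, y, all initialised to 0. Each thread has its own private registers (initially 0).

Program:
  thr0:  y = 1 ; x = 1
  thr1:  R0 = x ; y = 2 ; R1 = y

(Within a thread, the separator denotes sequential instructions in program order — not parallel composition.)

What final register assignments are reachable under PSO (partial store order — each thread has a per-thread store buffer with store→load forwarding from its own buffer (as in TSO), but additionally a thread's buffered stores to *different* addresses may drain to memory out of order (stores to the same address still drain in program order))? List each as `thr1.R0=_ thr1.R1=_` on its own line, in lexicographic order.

outcome vector order: (thr1.R0,thr1.R1)
|PSO outcomes| = 4

thr1.R0=0 thr1.R1=1
thr1.R0=0 thr1.R1=2
thr1.R0=1 thr1.R1=1
thr1.R0=1 thr1.R1=2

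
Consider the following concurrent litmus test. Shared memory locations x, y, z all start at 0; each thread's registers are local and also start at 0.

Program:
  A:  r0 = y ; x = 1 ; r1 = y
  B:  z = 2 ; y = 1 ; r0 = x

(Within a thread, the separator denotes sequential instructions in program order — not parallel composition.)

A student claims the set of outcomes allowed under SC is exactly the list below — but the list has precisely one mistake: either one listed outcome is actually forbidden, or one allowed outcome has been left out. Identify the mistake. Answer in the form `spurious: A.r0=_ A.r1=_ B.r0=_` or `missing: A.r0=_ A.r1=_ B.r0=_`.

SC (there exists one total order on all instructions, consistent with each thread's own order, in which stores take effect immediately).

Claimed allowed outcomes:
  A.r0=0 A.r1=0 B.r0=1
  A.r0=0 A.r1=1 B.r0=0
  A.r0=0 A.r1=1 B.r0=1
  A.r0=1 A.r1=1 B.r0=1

missing: A.r0=1 A.r1=1 B.r0=0

outcome vector order: (A.r0,A.r1,B.r0)
under SC → 0/0/1; 0/1/0; 0/1/1; 1/1/0; 1/1/1
SC∖claimed = {1/1/0}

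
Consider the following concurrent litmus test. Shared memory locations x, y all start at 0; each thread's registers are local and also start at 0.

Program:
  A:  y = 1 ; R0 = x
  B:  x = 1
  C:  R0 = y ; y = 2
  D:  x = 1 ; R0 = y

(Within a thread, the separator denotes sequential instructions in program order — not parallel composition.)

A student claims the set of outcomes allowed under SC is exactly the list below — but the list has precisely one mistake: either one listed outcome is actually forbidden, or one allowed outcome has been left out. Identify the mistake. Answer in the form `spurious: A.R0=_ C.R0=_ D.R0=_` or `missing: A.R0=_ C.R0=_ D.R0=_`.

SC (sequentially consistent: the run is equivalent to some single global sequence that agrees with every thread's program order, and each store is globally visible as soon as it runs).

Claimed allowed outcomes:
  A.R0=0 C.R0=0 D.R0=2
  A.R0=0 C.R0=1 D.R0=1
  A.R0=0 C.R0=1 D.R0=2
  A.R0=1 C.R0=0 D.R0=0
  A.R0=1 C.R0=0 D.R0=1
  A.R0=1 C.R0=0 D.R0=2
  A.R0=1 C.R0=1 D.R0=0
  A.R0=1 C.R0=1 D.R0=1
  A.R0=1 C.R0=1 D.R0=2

missing: A.R0=0 C.R0=0 D.R0=1

outcome vector order: (A.R0,C.R0,D.R0)
under SC → (0,0,1), (0,0,2), (0,1,1), (0,1,2), (1,0,0), (1,0,1), (1,0,2), (1,1,0), (1,1,1), (1,1,2)
SC∖claimed = {(0,0,1)}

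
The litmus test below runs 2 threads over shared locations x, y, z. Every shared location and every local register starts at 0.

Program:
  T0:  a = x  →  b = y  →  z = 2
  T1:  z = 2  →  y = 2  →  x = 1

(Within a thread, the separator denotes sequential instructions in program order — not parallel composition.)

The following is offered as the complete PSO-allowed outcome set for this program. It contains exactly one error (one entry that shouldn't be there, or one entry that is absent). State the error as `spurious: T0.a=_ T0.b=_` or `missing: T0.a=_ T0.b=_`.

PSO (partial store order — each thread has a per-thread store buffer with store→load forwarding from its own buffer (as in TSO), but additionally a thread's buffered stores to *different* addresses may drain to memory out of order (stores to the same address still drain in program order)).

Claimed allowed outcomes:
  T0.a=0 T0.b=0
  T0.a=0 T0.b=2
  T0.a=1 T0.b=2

outcome vector order: (T0.a,T0.b)
[PSO] allowed = {<0 0> <0 2> <1 0> <1 2>}
PSO∖claimed = {<1 0>}

missing: T0.a=1 T0.b=0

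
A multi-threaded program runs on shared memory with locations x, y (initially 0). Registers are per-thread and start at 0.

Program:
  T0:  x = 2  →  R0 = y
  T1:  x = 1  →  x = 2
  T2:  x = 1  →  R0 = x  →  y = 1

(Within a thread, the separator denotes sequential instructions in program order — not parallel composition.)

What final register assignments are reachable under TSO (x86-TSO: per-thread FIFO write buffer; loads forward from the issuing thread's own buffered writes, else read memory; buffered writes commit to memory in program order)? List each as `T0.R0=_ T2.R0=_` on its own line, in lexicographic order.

outcome vector order: (T0.R0,T2.R0)
|TSO outcomes| = 4

T0.R0=0 T2.R0=1
T0.R0=0 T2.R0=2
T0.R0=1 T2.R0=1
T0.R0=1 T2.R0=2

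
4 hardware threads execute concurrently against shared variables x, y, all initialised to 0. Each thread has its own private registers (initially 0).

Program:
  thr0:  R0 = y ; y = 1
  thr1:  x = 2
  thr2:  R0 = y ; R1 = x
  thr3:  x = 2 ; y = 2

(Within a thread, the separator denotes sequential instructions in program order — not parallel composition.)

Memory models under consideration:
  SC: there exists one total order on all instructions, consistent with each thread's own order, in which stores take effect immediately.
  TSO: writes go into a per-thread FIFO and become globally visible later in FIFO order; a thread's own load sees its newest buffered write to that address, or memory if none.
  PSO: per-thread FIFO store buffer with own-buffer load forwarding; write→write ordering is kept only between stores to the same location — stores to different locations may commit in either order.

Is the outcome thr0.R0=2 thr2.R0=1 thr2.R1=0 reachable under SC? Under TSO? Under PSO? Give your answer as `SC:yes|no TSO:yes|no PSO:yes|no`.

outcome vector order: (thr0.R0,thr2.R0,thr2.R1)
SC (9): 0/0/0; 0/0/2; 0/1/0; 0/1/2; 0/2/2; 2/0/0; 2/0/2; 2/1/2; 2/2/2
TSO (9): 0/0/0; 0/0/2; 0/1/0; 0/1/2; 0/2/2; 2/0/0; 2/0/2; 2/1/2; 2/2/2
PSO (12): 0/0/0; 0/0/2; 0/1/0; 0/1/2; 0/2/0; 0/2/2; 2/0/0; 2/0/2; 2/1/0; 2/1/2; 2/2/0; 2/2/2
target 2/1/0 ∈ {PSO}

SC:no TSO:no PSO:yes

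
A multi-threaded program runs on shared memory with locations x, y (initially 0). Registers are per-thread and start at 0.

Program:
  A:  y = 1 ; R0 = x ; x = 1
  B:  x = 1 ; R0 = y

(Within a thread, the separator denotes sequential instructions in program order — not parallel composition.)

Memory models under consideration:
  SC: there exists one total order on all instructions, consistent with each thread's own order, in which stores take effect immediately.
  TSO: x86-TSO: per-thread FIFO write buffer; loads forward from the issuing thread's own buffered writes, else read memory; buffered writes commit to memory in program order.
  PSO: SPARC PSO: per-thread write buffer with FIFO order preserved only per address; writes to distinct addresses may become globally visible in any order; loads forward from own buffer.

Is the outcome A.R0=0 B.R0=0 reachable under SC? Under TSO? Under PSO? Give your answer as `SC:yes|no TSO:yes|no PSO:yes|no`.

outcome vector order: (A.R0,B.R0)
SC: 3 outcomes — {0/1 1/0 1/1}
TSO: 4 outcomes — {0/0 0/1 1/0 1/1}
PSO: 4 outcomes — {0/0 0/1 1/0 1/1}
target 0/0 ∈ {TSO,PSO}

SC:no TSO:yes PSO:yes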